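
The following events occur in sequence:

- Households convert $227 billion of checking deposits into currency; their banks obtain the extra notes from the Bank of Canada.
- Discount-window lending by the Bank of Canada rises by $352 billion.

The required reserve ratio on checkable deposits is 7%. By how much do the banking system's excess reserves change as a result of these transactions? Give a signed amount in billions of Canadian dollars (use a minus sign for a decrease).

+$140.89 billion

Currency withdrawal $227 billion: reserves −$227B, deposits −$227B.
Discount-window loan $352 billion: reserves +$352B, deposits 0.
Totals: Δreserves = +$125B, Δdeposits = −$227B.
Δrequired reserves = 7% × −$227B = −$15.89B.
Δexcess reserves = Δreserves − Δrequired = +$125B − (−$15.89B) = +$140.89 billion.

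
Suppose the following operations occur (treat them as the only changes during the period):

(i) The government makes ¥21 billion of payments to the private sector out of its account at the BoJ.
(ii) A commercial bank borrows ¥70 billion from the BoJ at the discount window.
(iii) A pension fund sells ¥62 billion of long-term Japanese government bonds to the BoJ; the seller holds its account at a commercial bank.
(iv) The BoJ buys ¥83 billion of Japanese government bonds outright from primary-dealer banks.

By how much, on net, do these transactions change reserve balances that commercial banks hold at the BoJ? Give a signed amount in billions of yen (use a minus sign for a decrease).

Government spending ¥21 billion: government payments flow into bank reserve accounts → +¥21B.
Discount-window loan ¥70 billion: the loan is credited to the bank's reserve account → +¥70B.
Asset purchase (from non-banks) ¥62 billion: the BoJ pays by crediting reserve accounts → +¥62B.
OMO purchase (from banks) ¥83 billion: the BoJ pays by crediting reserve accounts → +¥83B.
Net: 21 + 70 + 62 + 83 = +¥236 billion.

+¥236 billion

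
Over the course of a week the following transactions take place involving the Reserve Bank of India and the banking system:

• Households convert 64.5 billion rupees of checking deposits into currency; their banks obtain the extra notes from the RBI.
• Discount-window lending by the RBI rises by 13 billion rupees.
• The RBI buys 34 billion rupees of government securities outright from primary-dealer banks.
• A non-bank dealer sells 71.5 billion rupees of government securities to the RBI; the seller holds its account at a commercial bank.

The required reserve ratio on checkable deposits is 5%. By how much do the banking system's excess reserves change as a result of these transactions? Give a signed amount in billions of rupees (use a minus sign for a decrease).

+53.65 billion

Currency withdrawal 64.5 billion rupees: reserves −64.5B, deposits −64.5B.
Discount-window loan 13 billion rupees: reserves +13B, deposits 0.
OMO purchase (from banks) 34 billion rupees: reserves +34B, deposits 0.
Asset purchase (from non-banks) 71.5 billion rupees: reserves +71.5B, deposits +71.5B.
Totals: Δreserves = +54B, Δdeposits = +7B.
Δrequired reserves = 5% × +7B = +0.35B.
Δexcess reserves = Δreserves − Δrequired = +54B − (+0.35B) = +53.65 billion.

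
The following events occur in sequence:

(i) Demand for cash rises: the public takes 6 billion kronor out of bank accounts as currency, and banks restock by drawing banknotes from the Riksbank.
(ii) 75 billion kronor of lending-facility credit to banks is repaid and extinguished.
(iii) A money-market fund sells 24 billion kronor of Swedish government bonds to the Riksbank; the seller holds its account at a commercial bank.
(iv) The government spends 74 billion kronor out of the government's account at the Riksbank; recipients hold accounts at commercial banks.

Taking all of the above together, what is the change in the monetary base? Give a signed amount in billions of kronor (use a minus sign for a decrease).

Currency withdrawal 6 billion kronor: just a shift between currency and reserves — both are base money → 0.
Discount-window repayment 75 billion kronor: Riksbank balance sheet contracts → −75B.
Asset purchase (from non-banks) 24 billion kronor: Riksbank balance sheet expands → +24B.
Government spending 74 billion kronor: a non-base liability converts back to reserves → +74B.
Net: 0 − 75 + 24 + 74 = +23 billion.

+23 billion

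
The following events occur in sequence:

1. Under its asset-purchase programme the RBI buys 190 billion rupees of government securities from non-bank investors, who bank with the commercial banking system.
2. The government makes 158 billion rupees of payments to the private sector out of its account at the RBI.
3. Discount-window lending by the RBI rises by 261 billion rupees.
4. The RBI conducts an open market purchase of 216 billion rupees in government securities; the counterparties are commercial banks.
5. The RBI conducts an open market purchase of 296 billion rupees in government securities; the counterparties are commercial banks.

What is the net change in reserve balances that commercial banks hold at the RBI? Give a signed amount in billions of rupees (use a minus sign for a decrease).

+1121 billion

Asset purchase (from non-banks) 190 billion rupees: the RBI pays by crediting reserve accounts → +190B.
Government spending 158 billion rupees: government payments flow into bank reserve accounts → +158B.
Discount-window loan 261 billion rupees: the loan is credited to the bank's reserve account → +261B.
OMO purchase (from banks) 216 billion rupees: the RBI pays by crediting reserve accounts → +216B.
OMO purchase (from banks) 296 billion rupees: the RBI pays by crediting reserve accounts → +296B.
Net: 190 + 158 + 261 + 216 + 296 = +1121 billion.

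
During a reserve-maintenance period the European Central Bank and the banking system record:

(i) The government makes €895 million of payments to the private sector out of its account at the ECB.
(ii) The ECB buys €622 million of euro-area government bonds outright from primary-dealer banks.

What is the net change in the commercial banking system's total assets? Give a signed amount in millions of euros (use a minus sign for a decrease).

Government spending €895 million: bank balance sheets expand → +€895M.
OMO purchase (from banks) €622 million: just an asset swap on bank balance sheets → 0.
Net: 895 + 0 = +€895 million.

+€895 million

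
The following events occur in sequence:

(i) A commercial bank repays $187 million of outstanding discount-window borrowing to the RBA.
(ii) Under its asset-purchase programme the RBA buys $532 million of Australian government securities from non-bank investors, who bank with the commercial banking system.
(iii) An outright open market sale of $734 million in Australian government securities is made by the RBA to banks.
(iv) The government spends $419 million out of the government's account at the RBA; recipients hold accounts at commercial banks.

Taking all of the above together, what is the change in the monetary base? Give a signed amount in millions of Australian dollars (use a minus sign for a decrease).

Discount-window repayment $187 million: RBA balance sheet contracts → −$187M.
Asset purchase (from non-banks) $532 million: RBA balance sheet expands → +$532M.
OMO sale (to banks) $734 million: RBA balance sheet contracts → −$734M.
Government spending $419 million: a non-base liability converts back to reserves → +$419M.
Net: −187 + 532 − 734 + 419 = +$30 million.

+$30 million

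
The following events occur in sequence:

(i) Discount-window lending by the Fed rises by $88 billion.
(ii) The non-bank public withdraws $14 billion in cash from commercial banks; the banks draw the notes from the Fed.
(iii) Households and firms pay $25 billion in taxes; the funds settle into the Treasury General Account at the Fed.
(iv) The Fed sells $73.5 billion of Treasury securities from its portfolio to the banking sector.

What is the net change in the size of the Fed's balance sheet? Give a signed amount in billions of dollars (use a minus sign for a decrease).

Fed balance sheet:
  Assets:      Securities −$73.5B, Loans to banks +$88B
  Liabilities: Bank reserves −$24.5B, Currency in circulation +$14B, Government deposits +$25B
Commercial banking system:
  Assets:      Reserves at CB −$24.5B, Securities +$73.5B
  Liabilities: Checkable deposits −$39B, Borrowings from CB +$88B
Change in total Fed assets = +$14.5 billion.

+$14.5 billion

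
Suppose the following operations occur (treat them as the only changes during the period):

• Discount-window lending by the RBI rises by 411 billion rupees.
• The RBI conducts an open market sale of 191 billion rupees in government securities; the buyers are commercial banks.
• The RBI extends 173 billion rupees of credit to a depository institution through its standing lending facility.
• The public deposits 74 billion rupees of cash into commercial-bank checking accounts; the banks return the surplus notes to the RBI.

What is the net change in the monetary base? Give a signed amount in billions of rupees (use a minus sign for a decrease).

+393 billion

RBI balance sheet:
  Assets:      Securities −191B, Loans to banks +584B
  Liabilities: Bank reserves +467B, Currency in circulation −74B
Commercial banking system:
  Assets:      Reserves at CB +467B, Securities +191B
  Liabilities: Checkable deposits +74B, Borrowings from CB +584B
Monetary base = currency + reserves: −74B + (+467B) = +393 billion.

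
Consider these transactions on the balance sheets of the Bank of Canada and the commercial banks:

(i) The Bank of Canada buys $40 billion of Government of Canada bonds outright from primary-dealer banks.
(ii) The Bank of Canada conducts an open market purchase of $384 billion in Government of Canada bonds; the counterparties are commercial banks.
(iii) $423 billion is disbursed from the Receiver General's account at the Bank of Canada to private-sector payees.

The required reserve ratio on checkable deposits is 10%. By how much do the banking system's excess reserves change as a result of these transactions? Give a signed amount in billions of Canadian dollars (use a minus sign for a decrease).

+$804.7 billion

OMO purchase (from banks) $40 billion: reserves +$40B, deposits 0.
OMO purchase (from banks) $384 billion: reserves +$384B, deposits 0.
Government spending $423 billion: reserves +$423B, deposits +$423B.
Totals: Δreserves = +$847B, Δdeposits = +$423B.
Δrequired reserves = 10% × +$423B = +$42.3B.
Δexcess reserves = Δreserves − Δrequired = +$847B − (+$42.3B) = +$804.7 billion.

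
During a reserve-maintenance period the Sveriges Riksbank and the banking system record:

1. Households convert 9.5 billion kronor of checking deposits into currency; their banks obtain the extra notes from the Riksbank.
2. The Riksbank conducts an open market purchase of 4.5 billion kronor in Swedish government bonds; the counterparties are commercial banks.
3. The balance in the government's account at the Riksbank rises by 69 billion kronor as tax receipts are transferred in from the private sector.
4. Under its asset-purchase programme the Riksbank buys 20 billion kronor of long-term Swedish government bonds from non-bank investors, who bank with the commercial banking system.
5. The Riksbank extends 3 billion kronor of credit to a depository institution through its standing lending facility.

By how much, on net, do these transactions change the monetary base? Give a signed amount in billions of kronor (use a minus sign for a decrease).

Currency withdrawal 9.5 billion kronor: just a shift between currency and reserves — both are base money → 0.
OMO purchase (from banks) 4.5 billion kronor: Riksbank balance sheet expands → +4.5B.
Government account inflow 69 billion kronor: reserves shift to a non-base liability → −69B.
Asset purchase (from non-banks) 20 billion kronor: Riksbank balance sheet expands → +20B.
Discount-window loan 3 billion kronor: Riksbank balance sheet expands → +3B.
Net: 0 + 4.5 − 69 + 20 + 3 = -41.5 billion.

-41.5 billion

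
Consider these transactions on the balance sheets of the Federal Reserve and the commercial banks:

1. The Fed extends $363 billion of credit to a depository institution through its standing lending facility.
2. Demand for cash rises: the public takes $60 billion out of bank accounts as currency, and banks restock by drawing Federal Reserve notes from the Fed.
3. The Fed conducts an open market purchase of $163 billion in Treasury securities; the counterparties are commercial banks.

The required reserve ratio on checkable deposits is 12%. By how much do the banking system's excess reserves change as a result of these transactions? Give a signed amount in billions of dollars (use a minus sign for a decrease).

+$473.2 billion

Discount-window loan $363 billion: reserves +$363B, deposits 0.
Currency withdrawal $60 billion: reserves −$60B, deposits −$60B.
OMO purchase (from banks) $163 billion: reserves +$163B, deposits 0.
Totals: Δreserves = +$466B, Δdeposits = −$60B.
Δrequired reserves = 12% × −$60B = −$7.2B.
Δexcess reserves = Δreserves − Δrequired = +$466B − (−$7.2B) = +$473.2 billion.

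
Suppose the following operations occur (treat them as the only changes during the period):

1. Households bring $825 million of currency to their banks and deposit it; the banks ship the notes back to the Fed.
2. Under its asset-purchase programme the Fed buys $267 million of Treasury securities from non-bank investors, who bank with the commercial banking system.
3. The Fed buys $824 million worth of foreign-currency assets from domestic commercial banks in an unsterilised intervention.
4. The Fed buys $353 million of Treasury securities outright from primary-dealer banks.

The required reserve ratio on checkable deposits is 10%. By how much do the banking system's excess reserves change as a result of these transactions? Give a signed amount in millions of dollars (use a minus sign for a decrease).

Currency deposit $825 million: reserves +$825M, deposits +$825M.
Asset purchase (from non-banks) $267 million: reserves +$267M, deposits +$267M.
FX purchase $824 million: reserves +$824M, deposits 0.
OMO purchase (from banks) $353 million: reserves +$353M, deposits 0.
Totals: Δreserves = +$2269M, Δdeposits = +$1092M.
Δrequired reserves = 10% × +$1092M = +$109.2M.
Δexcess reserves = Δreserves − Δrequired = +$2269M − (+$109.2M) = +$2159.8 million.

+$2159.8 million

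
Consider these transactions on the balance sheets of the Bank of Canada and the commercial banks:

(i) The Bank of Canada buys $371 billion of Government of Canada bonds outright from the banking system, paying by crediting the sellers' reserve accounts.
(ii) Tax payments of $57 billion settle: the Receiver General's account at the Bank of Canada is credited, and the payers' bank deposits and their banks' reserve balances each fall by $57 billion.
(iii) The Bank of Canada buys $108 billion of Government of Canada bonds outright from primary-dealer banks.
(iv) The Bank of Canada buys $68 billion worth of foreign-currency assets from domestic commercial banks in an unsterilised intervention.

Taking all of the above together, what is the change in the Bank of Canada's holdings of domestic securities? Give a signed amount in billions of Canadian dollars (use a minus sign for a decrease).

+$479 billion

OMO purchase (from banks) $371 billion: securities added to the Bank of Canada's portfolio → +$371B.
Government account inflow $57 billion: the Bank of Canada's securities portfolio is untouched → 0.
OMO purchase (from banks) $108 billion: securities added to the Bank of Canada's portfolio → +$108B.
FX purchase $68 billion: the Bank of Canada's securities portfolio is untouched → 0.
Net: 371 + 0 + 108 + 0 = +$479 billion.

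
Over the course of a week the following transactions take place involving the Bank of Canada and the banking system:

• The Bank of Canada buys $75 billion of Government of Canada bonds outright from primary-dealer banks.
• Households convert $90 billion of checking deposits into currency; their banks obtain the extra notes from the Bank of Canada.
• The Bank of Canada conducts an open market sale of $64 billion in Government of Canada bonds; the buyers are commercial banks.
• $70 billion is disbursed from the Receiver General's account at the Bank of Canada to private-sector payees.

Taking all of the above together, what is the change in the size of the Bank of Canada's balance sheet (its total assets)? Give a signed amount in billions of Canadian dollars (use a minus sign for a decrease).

Bank of Canada balance sheet:
  Assets:      Securities +$11B
  Liabilities: Bank reserves −$9B, Currency in circulation +$90B, Government deposits −$70B
Commercial banking system:
  Assets:      Reserves at CB −$9B, Securities −$11B
  Liabilities: Checkable deposits −$20B
Change in total Bank of Canada assets = +$11 billion.

+$11 billion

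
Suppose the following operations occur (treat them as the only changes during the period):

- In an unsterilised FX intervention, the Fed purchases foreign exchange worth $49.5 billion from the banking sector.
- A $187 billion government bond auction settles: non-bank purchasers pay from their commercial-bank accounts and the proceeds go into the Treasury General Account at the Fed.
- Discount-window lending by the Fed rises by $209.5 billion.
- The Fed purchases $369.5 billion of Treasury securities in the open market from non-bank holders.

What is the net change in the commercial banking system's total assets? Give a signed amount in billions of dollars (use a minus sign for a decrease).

Fed balance sheet:
  Assets:      Securities +$369.5B, Loans to banks +$209.5B, Foreign assets +$49.5B
  Liabilities: Bank reserves +$441.5B, Government deposits +$187B
Commercial banking system:
  Assets:      Reserves at CB +$441.5B, Foreign assets −$49.5B
  Liabilities: Checkable deposits +$182.5B, Borrowings from CB +$209.5B
Change in total bank assets = +$392 billion.

+$392 billion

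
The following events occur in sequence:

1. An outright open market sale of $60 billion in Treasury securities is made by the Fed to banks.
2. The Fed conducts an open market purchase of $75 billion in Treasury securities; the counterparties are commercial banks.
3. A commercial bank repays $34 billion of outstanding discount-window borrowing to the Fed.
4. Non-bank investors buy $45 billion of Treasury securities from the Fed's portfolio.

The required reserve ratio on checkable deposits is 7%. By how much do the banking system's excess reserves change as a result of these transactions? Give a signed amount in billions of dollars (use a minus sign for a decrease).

-$60.85 billion

OMO sale (to banks) $60 billion: reserves −$60B, deposits 0.
OMO purchase (from banks) $75 billion: reserves +$75B, deposits 0.
Discount-window repayment $34 billion: reserves −$34B, deposits 0.
Asset sale (to non-banks) $45 billion: reserves −$45B, deposits −$45B.
Totals: Δreserves = −$64B, Δdeposits = −$45B.
Δrequired reserves = 7% × −$45B = −$3.15B.
Δexcess reserves = Δreserves − Δrequired = −$64B − (−$3.15B) = -$60.85 billion.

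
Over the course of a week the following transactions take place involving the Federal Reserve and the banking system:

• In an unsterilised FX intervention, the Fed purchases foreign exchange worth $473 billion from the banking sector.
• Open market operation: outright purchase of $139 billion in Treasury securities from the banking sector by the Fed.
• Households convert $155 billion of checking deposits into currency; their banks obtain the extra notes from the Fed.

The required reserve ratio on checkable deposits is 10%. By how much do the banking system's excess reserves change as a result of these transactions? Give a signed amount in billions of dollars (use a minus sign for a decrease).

+$472.5 billion

FX purchase $473 billion: reserves +$473B, deposits 0.
OMO purchase (from banks) $139 billion: reserves +$139B, deposits 0.
Currency withdrawal $155 billion: reserves −$155B, deposits −$155B.
Totals: Δreserves = +$457B, Δdeposits = −$155B.
Δrequired reserves = 10% × −$155B = −$15.5B.
Δexcess reserves = Δreserves − Δrequired = +$457B − (−$15.5B) = +$472.5 billion.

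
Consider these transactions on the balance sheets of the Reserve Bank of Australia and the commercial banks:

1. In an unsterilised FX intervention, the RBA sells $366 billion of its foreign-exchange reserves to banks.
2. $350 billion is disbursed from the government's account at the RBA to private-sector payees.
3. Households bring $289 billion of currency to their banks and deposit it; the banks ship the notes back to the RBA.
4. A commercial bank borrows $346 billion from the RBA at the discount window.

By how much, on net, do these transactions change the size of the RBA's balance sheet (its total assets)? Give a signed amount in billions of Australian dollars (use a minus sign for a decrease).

FX sale $366 billion: an RBA asset is shed → −$366B.
Government spending $350 billion: only the composition of liabilities changes → 0.
Currency deposit $289 billion: only the composition of liabilities changes → 0.
Discount-window loan $346 billion: an RBA asset is acquired → +$346B.
Net: −366 + 0 + 0 + 346 = -$20 billion.

-$20 billion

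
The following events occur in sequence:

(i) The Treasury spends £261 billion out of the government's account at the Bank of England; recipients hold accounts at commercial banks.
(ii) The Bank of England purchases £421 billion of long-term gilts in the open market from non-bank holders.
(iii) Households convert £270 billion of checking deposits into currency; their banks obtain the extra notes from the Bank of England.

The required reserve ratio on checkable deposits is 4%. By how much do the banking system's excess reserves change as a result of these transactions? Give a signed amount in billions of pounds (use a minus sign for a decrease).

+£395.52 billion

Government spending £261 billion: reserves +£261B, deposits +£261B.
Asset purchase (from non-banks) £421 billion: reserves +£421B, deposits +£421B.
Currency withdrawal £270 billion: reserves −£270B, deposits −£270B.
Totals: Δreserves = +£412B, Δdeposits = +£412B.
Δrequired reserves = 4% × +£412B = +£16.48B.
Δexcess reserves = Δreserves − Δrequired = +£412B − (+£16.48B) = +£395.52 billion.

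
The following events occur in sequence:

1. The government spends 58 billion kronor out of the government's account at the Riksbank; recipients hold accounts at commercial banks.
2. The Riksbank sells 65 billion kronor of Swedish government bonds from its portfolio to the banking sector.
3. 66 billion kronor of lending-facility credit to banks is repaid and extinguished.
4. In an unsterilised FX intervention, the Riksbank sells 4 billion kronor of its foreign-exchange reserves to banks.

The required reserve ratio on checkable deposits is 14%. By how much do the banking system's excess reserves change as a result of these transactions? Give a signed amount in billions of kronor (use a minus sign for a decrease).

Government spending 58 billion kronor: reserves +58B, deposits +58B.
OMO sale (to banks) 65 billion kronor: reserves −65B, deposits 0.
Discount-window repayment 66 billion kronor: reserves −66B, deposits 0.
FX sale 4 billion kronor: reserves −4B, deposits 0.
Totals: Δreserves = −77B, Δdeposits = +58B.
Δrequired reserves = 14% × +58B = +8.12B.
Δexcess reserves = Δreserves − Δrequired = −77B − (+8.12B) = -85.12 billion.

-85.12 billion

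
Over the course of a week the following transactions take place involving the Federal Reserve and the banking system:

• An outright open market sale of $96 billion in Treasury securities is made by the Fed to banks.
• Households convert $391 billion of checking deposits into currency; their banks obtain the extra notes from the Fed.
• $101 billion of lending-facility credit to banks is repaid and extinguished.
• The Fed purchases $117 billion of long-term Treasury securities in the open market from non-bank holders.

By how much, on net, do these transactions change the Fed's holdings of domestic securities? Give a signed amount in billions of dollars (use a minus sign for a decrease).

Fed balance sheet:
  Assets:      Securities +$21B, Loans to banks −$101B
  Liabilities: Bank reserves −$471B, Currency in circulation +$391B
Commercial banking system:
  Assets:      Reserves at CB −$471B, Securities +$96B
  Liabilities: Checkable deposits −$274B, Borrowings from CB −$101B
So the change in the Fed's holdings of domestic securities is +$21 billion.

+$21 billion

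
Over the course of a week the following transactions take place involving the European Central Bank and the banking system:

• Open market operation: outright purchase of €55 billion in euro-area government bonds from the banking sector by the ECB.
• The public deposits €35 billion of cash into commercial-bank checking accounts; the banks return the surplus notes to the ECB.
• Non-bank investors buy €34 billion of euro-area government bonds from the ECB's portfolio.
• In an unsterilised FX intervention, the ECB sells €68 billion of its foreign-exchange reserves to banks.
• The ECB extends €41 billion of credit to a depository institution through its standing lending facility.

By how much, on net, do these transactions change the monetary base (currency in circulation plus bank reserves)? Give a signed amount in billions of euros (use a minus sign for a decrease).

ECB balance sheet:
  Assets:      Securities +€21B, Loans to banks +€41B, Foreign assets −€68B
  Liabilities: Bank reserves +€29B, Currency in circulation −€35B
Commercial banking system:
  Assets:      Reserves at CB +€29B, Securities −€55B, Foreign assets +€68B
  Liabilities: Checkable deposits +€1B, Borrowings from CB +€41B
Monetary base = currency + reserves: −€35B + (+€29B) = -€6 billion.

-€6 billion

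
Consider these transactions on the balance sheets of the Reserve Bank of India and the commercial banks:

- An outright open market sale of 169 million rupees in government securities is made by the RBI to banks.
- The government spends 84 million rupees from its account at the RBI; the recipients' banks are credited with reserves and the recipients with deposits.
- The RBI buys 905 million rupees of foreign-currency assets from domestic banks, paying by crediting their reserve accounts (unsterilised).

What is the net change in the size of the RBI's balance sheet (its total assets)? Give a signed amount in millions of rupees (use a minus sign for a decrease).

+736 million

RBI balance sheet:
  Assets:      Securities −169M, Foreign assets +905M
  Liabilities: Bank reserves +820M, Government deposits −84M
Change in total RBI assets = +736 million.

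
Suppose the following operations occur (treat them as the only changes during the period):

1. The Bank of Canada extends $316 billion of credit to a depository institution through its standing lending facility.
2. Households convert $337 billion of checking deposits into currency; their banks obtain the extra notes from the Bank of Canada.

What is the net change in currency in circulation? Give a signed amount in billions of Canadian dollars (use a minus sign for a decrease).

+$337 billion

Bank of Canada balance sheet:
  Assets:      Loans to banks +$316B
  Liabilities: Bank reserves −$21B, Currency in circulation +$337B
So the change in currency in circulation is +$337 billion.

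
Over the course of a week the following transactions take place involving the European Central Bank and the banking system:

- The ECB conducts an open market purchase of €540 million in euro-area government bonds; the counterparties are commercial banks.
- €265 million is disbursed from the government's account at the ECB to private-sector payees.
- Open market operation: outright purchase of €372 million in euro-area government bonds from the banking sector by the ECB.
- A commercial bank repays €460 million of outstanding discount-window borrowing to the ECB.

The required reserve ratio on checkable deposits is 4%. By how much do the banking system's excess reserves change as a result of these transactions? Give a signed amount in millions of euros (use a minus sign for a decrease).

+€706.4 million

OMO purchase (from banks) €540 million: reserves +€540M, deposits 0.
Government spending €265 million: reserves +€265M, deposits +€265M.
OMO purchase (from banks) €372 million: reserves +€372M, deposits 0.
Discount-window repayment €460 million: reserves −€460M, deposits 0.
Totals: Δreserves = +€717M, Δdeposits = +€265M.
Δrequired reserves = 4% × +€265M = +€10.6M.
Δexcess reserves = Δreserves − Δrequired = +€717M − (+€10.6M) = +€706.4 million.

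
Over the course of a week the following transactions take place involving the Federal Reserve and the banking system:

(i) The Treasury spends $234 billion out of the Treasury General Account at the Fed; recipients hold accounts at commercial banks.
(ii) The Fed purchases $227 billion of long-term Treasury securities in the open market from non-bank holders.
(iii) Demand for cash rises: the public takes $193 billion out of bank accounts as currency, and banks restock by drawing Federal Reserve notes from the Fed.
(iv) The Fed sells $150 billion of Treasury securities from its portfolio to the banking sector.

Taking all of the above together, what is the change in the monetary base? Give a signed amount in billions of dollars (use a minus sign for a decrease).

+$311 billion

Government spending $234 billion: a non-base liability converts back to reserves → +$234B.
Asset purchase (from non-banks) $227 billion: Fed balance sheet expands → +$227B.
Currency withdrawal $193 billion: just a shift between currency and reserves — both are base money → 0.
OMO sale (to banks) $150 billion: Fed balance sheet contracts → −$150B.
Net: 234 + 227 + 0 − 150 = +$311 billion.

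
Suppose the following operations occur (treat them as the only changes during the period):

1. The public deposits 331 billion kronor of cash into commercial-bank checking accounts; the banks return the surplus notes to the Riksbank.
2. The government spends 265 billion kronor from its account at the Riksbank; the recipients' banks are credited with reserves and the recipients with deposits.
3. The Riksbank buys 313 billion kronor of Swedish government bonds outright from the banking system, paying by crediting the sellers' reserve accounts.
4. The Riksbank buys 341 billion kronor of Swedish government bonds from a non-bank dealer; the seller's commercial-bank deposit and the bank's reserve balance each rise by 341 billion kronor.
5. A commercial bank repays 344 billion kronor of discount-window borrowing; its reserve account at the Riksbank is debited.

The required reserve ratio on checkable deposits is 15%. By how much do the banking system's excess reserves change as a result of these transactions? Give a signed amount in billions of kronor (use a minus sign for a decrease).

+765.45 billion

Currency deposit 331 billion kronor: reserves +331B, deposits +331B.
Government spending 265 billion kronor: reserves +265B, deposits +265B.
OMO purchase (from banks) 313 billion kronor: reserves +313B, deposits 0.
Asset purchase (from non-banks) 341 billion kronor: reserves +341B, deposits +341B.
Discount-window repayment 344 billion kronor: reserves −344B, deposits 0.
Totals: Δreserves = +906B, Δdeposits = +937B.
Δrequired reserves = 15% × +937B = +140.55B.
Δexcess reserves = Δreserves − Δrequired = +906B − (+140.55B) = +765.45 billion.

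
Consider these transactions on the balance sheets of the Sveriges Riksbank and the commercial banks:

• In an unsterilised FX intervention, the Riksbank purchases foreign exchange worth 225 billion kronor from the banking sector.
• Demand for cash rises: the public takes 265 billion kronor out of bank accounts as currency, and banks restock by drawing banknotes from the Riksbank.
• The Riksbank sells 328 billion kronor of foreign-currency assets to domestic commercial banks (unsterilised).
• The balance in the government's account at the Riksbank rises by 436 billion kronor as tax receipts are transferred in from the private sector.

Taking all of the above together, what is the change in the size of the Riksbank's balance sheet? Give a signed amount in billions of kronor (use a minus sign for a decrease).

FX purchase 225 billion kronor: a Riksbank asset is acquired → +225B.
Currency withdrawal 265 billion kronor: only the composition of liabilities changes → 0.
FX sale 328 billion kronor: a Riksbank asset is shed → −328B.
Government account inflow 436 billion kronor: only the composition of liabilities changes → 0.
Net: 225 + 0 − 328 + 0 = -103 billion.

-103 billion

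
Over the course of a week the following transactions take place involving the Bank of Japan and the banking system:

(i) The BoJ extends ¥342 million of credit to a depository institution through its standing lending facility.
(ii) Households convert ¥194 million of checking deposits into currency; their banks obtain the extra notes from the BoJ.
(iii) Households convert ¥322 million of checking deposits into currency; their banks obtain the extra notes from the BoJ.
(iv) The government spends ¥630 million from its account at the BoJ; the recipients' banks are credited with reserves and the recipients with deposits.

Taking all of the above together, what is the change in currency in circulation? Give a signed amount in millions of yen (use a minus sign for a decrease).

+¥516 million

Discount-window loan ¥342 million: no currency enters or leaves circulation → 0.
Currency withdrawal ¥194 million: notes leave the central bank → +¥194M.
Currency withdrawal ¥322 million: notes leave the central bank → +¥322M.
Government spending ¥630 million: no currency enters or leaves circulation → 0.
Net: 0 + 194 + 322 + 0 = +¥516 million.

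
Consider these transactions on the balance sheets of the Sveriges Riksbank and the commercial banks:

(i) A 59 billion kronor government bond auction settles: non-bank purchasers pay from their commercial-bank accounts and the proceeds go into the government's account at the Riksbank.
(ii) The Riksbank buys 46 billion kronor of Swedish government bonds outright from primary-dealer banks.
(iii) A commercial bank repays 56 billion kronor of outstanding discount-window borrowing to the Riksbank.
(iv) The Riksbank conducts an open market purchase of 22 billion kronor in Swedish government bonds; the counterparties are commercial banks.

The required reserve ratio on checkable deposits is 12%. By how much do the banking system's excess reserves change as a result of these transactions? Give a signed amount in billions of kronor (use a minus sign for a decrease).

Government account inflow 59 billion kronor: reserves −59B, deposits −59B.
OMO purchase (from banks) 46 billion kronor: reserves +46B, deposits 0.
Discount-window repayment 56 billion kronor: reserves −56B, deposits 0.
OMO purchase (from banks) 22 billion kronor: reserves +22B, deposits 0.
Totals: Δreserves = −47B, Δdeposits = −59B.
Δrequired reserves = 12% × −59B = −7.08B.
Δexcess reserves = Δreserves − Δrequired = −47B − (−7.08B) = -39.92 billion.

-39.92 billion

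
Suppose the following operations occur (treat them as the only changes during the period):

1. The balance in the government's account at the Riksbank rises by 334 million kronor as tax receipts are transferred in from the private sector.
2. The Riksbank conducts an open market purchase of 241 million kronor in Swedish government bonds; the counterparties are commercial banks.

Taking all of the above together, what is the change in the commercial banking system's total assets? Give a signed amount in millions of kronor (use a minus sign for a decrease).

Government account inflow 334 million kronor: bank balance sheets shrink → −334M.
OMO purchase (from banks) 241 million kronor: just an asset swap on bank balance sheets → 0.
Net: −334 + 0 = -334 million.

-334 million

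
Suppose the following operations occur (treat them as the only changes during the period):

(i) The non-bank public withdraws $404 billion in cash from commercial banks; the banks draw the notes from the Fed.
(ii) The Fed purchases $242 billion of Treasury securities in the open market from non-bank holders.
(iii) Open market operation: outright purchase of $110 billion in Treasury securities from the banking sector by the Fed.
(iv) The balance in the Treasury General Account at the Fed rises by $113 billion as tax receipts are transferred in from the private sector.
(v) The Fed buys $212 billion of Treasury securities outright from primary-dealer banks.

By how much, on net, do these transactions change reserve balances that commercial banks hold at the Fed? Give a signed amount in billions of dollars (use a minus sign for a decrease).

Currency withdrawal $404 billion: banks swap reserves for currency → −$404B.
Asset purchase (from non-banks) $242 billion: the Fed pays by crediting reserve accounts → +$242B.
OMO purchase (from banks) $110 billion: the Fed pays by crediting reserve accounts → +$110B.
Government account inflow $113 billion: funds move from bank reserves into the government account → −$113B.
OMO purchase (from banks) $212 billion: the Fed pays by crediting reserve accounts → +$212B.
Net: −404 + 242 + 110 − 113 + 212 = +$47 billion.

+$47 billion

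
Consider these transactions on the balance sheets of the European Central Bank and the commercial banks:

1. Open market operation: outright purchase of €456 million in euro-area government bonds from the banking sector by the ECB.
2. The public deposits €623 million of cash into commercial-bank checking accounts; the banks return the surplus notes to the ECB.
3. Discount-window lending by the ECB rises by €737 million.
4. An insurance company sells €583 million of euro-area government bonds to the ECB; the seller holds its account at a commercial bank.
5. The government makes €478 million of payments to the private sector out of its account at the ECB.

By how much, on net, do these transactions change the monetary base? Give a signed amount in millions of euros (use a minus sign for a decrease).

ECB balance sheet:
  Assets:      Securities +€1039M, Loans to banks +€737M
  Liabilities: Bank reserves +€2877M, Currency in circulation −€623M, Government deposits −€478M
Monetary base = currency + reserves: −€623M + (+€2877M) = +€2254 million.

+€2254 million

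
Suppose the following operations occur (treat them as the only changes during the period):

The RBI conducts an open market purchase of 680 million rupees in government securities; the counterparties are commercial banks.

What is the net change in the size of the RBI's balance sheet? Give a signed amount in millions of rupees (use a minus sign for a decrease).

RBI balance sheet:
  Assets:      Securities +680M
  Liabilities: Bank reserves +680M
Change in total RBI assets = +680 million.

+680 million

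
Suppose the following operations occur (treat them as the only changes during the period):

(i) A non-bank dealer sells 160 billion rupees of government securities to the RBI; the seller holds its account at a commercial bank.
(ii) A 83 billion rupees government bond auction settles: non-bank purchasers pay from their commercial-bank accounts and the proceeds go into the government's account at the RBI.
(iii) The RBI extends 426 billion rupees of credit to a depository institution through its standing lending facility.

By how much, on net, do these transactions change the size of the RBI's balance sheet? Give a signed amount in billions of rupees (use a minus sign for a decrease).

+586 billion

RBI balance sheet:
  Assets:      Securities +160B, Loans to banks +426B
  Liabilities: Bank reserves +503B, Government deposits +83B
Change in total RBI assets = +586 billion.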